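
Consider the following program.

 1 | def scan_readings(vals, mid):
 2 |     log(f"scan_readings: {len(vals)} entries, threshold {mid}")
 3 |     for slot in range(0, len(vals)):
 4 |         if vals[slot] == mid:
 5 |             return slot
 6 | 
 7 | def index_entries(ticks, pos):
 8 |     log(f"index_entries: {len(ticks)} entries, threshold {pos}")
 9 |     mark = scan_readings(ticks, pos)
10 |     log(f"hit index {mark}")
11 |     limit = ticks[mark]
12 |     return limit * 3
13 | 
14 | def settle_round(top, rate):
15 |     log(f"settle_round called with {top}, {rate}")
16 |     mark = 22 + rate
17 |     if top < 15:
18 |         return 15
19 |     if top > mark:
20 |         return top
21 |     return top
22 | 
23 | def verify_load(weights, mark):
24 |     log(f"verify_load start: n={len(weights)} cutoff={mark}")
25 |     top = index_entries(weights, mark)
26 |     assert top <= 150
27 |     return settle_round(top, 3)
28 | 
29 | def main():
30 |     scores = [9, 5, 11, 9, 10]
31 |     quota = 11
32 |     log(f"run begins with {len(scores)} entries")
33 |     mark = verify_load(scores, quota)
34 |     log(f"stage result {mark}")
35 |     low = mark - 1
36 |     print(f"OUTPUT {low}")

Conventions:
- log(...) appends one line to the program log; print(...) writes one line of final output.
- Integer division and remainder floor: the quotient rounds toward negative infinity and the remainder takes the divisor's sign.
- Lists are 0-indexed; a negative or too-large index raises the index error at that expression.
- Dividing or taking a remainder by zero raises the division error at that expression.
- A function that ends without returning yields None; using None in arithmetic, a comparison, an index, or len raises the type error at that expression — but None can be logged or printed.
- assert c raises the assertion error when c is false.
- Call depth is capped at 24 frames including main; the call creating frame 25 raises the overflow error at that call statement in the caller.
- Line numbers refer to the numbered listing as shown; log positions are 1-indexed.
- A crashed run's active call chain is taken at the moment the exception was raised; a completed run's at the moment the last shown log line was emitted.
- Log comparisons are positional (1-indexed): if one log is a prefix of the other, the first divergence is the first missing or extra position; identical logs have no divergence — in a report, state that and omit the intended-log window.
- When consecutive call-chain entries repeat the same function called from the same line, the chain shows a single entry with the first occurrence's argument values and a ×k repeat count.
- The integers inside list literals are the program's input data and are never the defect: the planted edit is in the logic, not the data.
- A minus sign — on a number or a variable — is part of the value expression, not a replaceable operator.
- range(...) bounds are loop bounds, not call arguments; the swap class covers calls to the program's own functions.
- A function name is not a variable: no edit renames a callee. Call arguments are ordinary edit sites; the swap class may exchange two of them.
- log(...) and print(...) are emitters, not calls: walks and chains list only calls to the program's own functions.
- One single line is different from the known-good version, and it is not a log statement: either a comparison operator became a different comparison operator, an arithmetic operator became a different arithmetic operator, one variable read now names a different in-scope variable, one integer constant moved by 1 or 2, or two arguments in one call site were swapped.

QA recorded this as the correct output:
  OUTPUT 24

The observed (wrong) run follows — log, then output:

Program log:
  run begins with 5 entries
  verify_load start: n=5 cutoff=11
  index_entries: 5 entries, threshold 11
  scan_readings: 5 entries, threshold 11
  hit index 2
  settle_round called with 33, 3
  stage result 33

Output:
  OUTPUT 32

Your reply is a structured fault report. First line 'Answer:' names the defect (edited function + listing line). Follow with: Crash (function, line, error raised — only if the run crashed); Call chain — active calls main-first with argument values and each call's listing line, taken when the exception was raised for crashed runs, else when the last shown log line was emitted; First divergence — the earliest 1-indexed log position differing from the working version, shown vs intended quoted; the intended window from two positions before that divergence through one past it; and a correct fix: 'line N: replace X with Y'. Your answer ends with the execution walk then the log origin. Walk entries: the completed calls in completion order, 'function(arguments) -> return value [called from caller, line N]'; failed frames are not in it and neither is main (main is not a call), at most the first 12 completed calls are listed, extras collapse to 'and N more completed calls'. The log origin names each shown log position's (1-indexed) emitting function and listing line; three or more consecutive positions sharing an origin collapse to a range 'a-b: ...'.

Answer: the defect is in settle_round at line 20.
Core observation: Log line 7 is where behavior first shows: 'stage result 33' appears instead of 'stage result 25'.
Call chain: main.
First divergence: at position 7 the run shows 'stage result 33' where the working version logs 'stage result 25'.
Intended log window:
  5: hit index 2
  6: settle_round called with 33, 3
  7: stage result 25
Execution walk:
  scan_readings([9, 5, 11, 9, 10], 11) -> 2  [called from index_entries, line 9]
  index_entries([9, 5, 11, 9, 10], 11) -> 33  [called from verify_load, line 25]
  settle_round(33, 3) -> 33  [called from verify_load, line 27]
  verify_load([9, 5, 11, 9, 10], 11) -> 33  [called from main, line 33]
Log origins:
  1: logged in main at line 32
  2: logged in verify_load at line 24
  3: logged in index_entries at line 8
  4: logged in scan_readings at line 2
  5: logged in index_entries at line 10
  6: logged in settle_round at line 15
  7: logged in main at line 34
A correct fix: line 20: replace `top` with `mark`.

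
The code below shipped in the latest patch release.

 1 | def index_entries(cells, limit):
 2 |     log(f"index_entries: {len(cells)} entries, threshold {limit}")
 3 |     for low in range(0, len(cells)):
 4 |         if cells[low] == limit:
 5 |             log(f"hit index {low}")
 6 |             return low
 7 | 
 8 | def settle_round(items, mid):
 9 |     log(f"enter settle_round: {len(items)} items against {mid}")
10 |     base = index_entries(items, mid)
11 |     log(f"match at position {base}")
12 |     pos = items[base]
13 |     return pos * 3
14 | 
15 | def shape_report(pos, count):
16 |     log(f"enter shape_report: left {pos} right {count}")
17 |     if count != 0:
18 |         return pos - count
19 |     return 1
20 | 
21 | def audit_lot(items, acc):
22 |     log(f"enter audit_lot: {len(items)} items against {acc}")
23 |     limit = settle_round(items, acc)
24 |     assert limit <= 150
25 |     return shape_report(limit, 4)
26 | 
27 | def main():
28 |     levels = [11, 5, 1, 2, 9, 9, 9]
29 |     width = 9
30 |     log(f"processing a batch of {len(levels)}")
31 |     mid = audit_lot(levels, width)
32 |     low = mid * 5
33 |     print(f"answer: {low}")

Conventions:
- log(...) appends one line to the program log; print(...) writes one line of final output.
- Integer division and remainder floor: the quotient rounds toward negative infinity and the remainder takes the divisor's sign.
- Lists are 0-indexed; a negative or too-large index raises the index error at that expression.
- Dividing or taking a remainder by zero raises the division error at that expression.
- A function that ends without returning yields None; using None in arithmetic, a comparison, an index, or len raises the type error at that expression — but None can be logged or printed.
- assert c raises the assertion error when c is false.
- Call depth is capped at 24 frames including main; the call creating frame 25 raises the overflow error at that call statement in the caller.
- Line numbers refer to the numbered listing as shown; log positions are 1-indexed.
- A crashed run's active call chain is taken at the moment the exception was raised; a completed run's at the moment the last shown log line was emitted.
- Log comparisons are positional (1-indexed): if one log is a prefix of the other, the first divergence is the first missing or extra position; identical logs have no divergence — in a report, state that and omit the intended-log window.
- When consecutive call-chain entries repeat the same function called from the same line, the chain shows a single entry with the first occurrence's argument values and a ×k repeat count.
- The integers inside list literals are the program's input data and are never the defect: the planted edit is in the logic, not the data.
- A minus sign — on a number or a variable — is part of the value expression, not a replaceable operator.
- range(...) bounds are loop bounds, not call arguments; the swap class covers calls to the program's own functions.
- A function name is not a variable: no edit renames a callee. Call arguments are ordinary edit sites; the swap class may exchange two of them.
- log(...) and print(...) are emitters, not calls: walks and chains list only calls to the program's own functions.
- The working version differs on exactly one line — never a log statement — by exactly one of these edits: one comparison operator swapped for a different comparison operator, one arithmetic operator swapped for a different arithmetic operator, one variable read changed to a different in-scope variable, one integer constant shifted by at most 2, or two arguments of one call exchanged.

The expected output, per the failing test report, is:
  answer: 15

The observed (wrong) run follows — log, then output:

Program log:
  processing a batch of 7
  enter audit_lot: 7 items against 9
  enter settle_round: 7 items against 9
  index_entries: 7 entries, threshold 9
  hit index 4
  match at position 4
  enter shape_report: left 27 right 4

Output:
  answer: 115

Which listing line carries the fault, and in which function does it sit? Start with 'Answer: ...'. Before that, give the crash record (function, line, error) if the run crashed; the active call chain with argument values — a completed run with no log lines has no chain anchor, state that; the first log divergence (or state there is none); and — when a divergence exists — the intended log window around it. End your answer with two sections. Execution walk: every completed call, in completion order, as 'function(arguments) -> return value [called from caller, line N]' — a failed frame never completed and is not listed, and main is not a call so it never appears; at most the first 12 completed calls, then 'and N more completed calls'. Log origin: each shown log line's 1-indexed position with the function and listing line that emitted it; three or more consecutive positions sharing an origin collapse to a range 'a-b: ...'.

Answer: the defect is in shape_report at line 18.
Key fact: The logs agree in full; only the final output differs.
Call chain: main -> audit_lot([11, 5, 1, 2, 9, 9, 9], 9) (called at line 31) -> shape_report(27, 4) (called at line 25).
First divergence: none — the logs agree in full.
Execution walk:
  index_entries([11, 5, 1, 2, 9, 9, 9], 9) -> 4  [called from settle_round, line 10]
  settle_round([11, 5, 1, 2, 9, 9, 9], 9) -> 27  [called from audit_lot, line 23]
  shape_report(27, 4) -> 23  [called from audit_lot, line 25]
  audit_lot([11, 5, 1, 2, 9, 9, 9], 9) -> 23  [called from main, line 31]
Log origin:
  1: logged in main at line 30
  2: logged in audit_lot at line 22
  3: logged in settle_round at line 9
  4: logged in index_entries at line 2
  5: logged in index_entries at line 5
  6: logged in settle_round at line 11
  7: logged in shape_report at line 16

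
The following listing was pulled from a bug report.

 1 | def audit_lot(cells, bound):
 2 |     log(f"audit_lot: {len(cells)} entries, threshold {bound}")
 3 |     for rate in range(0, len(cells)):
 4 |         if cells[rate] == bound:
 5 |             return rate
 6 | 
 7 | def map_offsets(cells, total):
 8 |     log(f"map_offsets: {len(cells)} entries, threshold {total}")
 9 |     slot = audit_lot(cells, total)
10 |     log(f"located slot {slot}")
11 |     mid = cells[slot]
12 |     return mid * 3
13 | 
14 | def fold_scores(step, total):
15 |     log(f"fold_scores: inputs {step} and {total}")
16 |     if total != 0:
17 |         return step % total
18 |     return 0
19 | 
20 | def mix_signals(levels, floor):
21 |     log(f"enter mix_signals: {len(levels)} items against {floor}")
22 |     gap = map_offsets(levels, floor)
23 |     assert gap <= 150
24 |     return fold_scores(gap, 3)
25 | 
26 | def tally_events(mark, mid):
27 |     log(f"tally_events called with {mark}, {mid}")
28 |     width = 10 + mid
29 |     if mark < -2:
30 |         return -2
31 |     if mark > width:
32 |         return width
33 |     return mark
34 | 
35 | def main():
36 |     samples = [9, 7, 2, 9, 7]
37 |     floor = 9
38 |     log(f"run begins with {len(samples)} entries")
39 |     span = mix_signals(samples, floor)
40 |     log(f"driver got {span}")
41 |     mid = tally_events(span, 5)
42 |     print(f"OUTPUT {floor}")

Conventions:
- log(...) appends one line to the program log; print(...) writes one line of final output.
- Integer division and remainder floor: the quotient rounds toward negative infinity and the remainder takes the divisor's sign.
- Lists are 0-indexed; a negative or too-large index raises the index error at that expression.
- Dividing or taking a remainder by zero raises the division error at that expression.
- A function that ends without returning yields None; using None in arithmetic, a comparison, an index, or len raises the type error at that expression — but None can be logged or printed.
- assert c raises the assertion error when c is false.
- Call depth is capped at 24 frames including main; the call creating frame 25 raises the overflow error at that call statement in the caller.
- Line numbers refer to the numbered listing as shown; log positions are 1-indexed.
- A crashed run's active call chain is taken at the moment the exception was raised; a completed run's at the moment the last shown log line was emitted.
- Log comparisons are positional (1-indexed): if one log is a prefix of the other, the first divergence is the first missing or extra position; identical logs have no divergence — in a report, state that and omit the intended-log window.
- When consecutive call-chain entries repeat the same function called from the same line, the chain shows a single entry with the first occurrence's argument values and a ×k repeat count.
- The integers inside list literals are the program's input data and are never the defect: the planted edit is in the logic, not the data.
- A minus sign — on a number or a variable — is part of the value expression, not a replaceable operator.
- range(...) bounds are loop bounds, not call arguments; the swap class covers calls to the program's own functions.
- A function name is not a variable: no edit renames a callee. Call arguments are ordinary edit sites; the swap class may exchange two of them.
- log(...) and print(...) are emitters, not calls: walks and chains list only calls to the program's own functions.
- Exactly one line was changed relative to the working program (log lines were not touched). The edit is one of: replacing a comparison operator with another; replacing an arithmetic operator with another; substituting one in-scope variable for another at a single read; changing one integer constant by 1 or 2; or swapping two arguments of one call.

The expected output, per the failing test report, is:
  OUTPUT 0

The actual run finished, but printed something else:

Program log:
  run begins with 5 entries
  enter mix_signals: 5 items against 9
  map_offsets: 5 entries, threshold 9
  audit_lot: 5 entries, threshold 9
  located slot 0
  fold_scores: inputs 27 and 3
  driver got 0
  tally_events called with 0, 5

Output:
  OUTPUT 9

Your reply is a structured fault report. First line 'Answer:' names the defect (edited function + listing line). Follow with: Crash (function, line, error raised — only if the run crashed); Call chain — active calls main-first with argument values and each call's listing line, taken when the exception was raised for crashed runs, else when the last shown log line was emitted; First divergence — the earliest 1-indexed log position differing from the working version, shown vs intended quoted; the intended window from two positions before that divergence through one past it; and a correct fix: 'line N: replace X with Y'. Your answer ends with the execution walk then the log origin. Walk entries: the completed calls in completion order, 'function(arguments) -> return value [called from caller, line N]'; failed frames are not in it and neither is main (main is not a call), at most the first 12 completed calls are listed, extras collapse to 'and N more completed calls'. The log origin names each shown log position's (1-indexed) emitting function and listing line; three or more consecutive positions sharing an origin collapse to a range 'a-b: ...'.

Answer: the defect is in main at line 42.
The tell: No log line changed; the fault shows up purely in the output.
Call chain: main -> tally_events(0, 5) (called at line 41).
First divergence: none; the two logs match at every position.
Execution walk:
  audit_lot([9, 7, 2, 9, 7], 9) -> 0  [called from map_offsets, line 9]
  map_offsets([9, 7, 2, 9, 7], 9) -> 27  [called from mix_signals, line 22]
  fold_scores(27, 3) -> 0  [called from mix_signals, line 24]
  mix_signals([9, 7, 2, 9, 7], 9) -> 0  [called from main, line 39]
  tally_events(0, 5) -> 0  [called from main, line 41]
Log line origins:
  1: emitted by main (line 38)
  2: emitted by mix_signals (line 21)
  3: emitted by map_offsets (line 8)
  4: emitted by audit_lot (line 2)
  5: emitted by map_offsets (line 10)
  6: emitted by fold_scores (line 15)
  7: emitted by main (line 40)
  8: emitted by tally_events (line 27)
A correct fix: line 42: replace `floor` with `mid`.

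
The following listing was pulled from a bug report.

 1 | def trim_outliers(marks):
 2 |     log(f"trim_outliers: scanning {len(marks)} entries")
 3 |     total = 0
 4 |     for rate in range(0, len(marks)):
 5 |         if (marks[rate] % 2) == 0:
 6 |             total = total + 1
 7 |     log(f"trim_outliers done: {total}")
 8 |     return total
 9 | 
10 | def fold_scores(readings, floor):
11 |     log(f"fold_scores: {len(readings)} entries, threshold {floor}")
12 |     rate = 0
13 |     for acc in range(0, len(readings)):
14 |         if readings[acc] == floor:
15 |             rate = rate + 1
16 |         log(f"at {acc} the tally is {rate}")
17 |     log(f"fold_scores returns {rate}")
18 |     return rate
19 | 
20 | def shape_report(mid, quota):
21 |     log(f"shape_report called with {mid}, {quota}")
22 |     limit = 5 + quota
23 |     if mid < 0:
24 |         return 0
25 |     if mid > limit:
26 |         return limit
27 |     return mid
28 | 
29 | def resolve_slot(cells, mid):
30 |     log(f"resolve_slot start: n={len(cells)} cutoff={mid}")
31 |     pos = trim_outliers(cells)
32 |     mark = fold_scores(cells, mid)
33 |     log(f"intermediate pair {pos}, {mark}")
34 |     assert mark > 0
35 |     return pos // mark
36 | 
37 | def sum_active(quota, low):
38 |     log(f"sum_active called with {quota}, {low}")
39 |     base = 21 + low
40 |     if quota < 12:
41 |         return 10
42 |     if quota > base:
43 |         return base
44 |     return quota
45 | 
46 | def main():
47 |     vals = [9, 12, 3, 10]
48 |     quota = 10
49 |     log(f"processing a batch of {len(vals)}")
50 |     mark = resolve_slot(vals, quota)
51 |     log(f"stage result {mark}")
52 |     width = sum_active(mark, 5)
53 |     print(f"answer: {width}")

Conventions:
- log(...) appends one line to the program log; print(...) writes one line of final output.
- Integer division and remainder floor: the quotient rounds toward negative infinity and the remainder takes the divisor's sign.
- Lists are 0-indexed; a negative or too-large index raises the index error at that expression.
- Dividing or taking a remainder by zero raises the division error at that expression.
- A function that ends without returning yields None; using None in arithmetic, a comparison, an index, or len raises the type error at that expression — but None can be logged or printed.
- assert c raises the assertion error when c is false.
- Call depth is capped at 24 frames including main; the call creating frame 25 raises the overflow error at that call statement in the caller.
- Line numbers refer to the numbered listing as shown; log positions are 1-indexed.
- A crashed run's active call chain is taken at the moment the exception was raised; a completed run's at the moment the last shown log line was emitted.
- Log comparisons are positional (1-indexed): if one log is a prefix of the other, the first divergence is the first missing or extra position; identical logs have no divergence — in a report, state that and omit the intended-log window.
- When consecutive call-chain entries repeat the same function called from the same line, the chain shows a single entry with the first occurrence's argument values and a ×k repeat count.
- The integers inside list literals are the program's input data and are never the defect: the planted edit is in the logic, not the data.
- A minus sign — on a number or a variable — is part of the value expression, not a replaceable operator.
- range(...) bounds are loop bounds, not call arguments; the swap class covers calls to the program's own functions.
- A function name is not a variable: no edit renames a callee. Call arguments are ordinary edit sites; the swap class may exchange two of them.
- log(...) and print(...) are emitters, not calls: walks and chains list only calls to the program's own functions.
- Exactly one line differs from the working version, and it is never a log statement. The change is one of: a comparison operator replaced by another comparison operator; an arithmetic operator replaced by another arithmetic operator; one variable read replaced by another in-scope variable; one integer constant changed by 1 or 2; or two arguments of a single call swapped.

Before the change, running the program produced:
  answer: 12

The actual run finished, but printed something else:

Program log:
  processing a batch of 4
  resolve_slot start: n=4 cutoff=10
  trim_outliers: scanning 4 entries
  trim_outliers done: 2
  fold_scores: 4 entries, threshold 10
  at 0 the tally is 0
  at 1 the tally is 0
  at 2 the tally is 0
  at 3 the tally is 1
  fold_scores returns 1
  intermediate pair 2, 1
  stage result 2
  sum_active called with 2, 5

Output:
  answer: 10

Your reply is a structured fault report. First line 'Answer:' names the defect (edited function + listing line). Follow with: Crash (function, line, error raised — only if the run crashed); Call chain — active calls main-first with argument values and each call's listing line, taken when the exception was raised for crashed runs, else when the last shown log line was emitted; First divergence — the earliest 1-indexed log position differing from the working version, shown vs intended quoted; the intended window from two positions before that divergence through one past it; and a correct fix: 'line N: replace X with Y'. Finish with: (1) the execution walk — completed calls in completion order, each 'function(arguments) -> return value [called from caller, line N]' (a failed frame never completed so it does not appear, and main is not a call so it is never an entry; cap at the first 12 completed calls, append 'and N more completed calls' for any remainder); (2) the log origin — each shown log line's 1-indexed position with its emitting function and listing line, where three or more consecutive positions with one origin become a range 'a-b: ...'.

Answer: the defect is in sum_active at line 41.
The tell: Nothing in the log betrays the bug — only the output does.
Call chain: main -> sum_active(2, 5) (called at line 52).
First divergence: none; the two logs match at every position.
Execution walk:
  trim_outliers([9, 12, 3, 10]) -> 2  [called from resolve_slot, line 31]
  fold_scores([9, 12, 3, 10], 10) -> 1  [called from resolve_slot, line 32]
  resolve_slot([9, 12, 3, 10], 10) -> 2  [called from main, line 50]
  sum_active(2, 5) -> 10  [called from main, line 52]
Log origins:
  1: from main, line 49
  2: from resolve_slot, line 30
  3: from trim_outliers, line 2
  4: from trim_outliers, line 7
  5: from fold_scores, line 11
  6-9: from fold_scores, line 16
  10: from fold_scores, line 17
  11: from resolve_slot, line 33
  12: from main, line 51
  13: from sum_active, line 38
A correct fix: line 41: replace `10` with `12`.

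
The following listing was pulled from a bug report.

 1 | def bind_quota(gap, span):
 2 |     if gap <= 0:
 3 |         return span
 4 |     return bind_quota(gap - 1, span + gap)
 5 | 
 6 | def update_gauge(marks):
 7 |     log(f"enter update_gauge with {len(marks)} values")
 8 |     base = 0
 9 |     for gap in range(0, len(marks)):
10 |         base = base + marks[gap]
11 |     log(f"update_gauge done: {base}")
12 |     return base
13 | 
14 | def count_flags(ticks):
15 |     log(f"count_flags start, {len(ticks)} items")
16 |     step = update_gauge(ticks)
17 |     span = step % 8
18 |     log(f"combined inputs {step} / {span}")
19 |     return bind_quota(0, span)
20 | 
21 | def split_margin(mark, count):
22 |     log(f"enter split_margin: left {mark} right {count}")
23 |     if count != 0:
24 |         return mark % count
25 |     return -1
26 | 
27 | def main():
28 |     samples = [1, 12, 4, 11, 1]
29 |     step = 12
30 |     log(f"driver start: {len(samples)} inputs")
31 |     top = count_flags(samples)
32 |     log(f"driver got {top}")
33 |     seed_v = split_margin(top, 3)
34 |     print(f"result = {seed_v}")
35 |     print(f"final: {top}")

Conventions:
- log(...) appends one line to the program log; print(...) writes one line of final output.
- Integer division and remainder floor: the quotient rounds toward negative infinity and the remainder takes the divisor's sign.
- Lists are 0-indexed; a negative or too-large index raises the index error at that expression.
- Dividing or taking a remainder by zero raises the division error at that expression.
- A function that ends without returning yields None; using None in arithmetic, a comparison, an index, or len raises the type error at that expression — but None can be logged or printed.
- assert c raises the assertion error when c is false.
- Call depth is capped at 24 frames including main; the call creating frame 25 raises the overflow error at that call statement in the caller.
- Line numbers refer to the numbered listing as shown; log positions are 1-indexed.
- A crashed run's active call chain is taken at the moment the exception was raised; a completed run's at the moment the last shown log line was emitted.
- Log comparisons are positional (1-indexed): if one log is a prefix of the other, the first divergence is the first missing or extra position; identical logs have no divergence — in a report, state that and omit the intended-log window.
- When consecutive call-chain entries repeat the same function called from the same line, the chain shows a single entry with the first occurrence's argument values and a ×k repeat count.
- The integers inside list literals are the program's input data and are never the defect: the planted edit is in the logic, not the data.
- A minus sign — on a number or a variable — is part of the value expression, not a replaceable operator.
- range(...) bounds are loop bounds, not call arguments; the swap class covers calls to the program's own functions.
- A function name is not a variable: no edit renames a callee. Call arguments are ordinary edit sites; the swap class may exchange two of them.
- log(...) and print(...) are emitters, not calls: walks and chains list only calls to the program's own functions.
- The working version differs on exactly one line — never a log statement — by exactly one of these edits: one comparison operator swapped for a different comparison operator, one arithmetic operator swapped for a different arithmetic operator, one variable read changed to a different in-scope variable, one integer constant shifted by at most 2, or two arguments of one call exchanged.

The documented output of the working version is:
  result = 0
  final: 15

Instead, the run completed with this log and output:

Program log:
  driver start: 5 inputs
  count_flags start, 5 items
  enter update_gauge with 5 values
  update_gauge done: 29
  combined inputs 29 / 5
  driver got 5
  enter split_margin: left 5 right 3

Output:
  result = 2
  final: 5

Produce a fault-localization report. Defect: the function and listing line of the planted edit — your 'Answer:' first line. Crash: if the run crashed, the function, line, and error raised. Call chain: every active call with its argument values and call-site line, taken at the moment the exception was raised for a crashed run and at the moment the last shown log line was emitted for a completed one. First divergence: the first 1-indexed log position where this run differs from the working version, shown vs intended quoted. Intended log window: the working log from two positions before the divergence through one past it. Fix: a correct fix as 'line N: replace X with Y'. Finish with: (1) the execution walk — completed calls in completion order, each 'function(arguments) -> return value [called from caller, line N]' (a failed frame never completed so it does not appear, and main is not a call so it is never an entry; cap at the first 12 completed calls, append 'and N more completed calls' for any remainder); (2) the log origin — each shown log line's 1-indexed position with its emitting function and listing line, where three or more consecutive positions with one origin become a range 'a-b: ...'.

Answer: the defect is in count_flags at line 19.
Key observation: The log first diverges at position 6: the faulty run prints 'driver got 5' where the working version prints 'driver got 15'.
Call chain: main -> split_margin(5, 3) (called at line 33).
First divergence: at position 6 the run shows 'driver got 5' where the working version logs 'driver got 15'.
Intended log window:
  4: update_gauge done: 29
  5: combined inputs 29 / 5
  6: driver got 15
  7: enter split_margin: left 15 right 3
Execution walk:
  update_gauge([1, 12, 4, 11, 1]) -> 29  [called from count_flags, line 16]
  bind_quota(0, 5) -> 5  [called from count_flags, line 19]
  count_flags([1, 12, 4, 11, 1]) -> 5  [called from main, line 31]
  split_margin(5, 3) -> 2  [called from main, line 33]
Log line origins:
  1 — main, line 30
  2 — count_flags, line 15
  3 — update_gauge, line 7
  4 — update_gauge, line 11
  5 — count_flags, line 18
  6 — main, line 32
  7 — split_margin, line 22
A correct fix: line 19: replace `bind_quota(0, span)` with `bind_quota(span, 0)`.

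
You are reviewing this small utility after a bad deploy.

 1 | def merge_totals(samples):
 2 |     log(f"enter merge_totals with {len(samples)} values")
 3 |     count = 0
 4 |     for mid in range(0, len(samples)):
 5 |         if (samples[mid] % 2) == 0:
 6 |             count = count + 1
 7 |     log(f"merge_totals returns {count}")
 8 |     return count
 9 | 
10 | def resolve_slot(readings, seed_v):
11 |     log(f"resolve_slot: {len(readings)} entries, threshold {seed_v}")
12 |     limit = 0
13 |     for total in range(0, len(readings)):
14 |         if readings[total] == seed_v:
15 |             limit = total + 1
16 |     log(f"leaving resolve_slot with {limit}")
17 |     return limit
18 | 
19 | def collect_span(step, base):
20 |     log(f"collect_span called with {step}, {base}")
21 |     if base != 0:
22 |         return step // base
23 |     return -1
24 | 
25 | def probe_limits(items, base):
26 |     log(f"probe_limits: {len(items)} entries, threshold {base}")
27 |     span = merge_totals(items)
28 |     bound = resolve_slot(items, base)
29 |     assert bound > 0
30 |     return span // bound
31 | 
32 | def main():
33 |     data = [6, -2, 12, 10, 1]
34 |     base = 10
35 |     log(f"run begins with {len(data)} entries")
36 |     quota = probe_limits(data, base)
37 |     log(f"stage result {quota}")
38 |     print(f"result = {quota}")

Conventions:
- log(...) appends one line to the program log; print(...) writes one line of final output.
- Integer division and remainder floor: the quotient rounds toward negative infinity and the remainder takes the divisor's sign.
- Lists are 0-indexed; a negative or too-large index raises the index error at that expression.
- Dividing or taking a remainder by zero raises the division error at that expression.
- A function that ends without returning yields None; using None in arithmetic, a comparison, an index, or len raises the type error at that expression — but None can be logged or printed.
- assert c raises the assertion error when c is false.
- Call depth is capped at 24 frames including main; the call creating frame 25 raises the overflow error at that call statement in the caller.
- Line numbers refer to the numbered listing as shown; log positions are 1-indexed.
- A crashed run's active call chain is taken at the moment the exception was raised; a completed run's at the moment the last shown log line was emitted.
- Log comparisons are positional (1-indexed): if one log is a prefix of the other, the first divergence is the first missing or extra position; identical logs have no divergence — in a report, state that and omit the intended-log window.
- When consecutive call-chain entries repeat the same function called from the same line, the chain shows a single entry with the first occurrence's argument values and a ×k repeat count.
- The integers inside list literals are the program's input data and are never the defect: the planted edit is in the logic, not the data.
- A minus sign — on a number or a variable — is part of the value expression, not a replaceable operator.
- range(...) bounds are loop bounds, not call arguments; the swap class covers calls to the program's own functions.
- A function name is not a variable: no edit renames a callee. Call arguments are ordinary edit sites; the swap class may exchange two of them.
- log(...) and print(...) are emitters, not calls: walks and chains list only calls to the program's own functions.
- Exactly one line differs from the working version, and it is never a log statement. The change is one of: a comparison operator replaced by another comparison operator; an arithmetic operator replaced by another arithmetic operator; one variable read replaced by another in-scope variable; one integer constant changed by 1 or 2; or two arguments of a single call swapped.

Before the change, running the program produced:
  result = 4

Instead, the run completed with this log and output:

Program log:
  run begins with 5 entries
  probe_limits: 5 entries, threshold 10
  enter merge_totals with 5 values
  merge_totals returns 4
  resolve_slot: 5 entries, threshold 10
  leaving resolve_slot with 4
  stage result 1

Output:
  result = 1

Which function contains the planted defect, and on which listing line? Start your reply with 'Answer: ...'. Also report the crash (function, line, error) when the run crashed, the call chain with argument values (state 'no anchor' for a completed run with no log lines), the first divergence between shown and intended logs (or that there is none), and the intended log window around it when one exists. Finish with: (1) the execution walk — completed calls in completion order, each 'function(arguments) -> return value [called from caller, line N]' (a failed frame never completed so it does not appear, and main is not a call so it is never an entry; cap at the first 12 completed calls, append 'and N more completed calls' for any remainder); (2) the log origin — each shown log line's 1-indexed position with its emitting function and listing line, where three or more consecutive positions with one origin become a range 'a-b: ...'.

Answer: the defect is in resolve_slot at line 15.
The tell: Everything matches until log position 6, which reads 'leaving resolve_slot with 4' in place of 'leaving resolve_slot with 1'.
Call chain: main.
First divergence: position 6 — the shown line 'leaving resolve_slot with 4' should read 'leaving resolve_slot with 1'.
Intended log window:
  4: merge_totals returns 4
  5: resolve_slot: 5 entries, threshold 10
  6: leaving resolve_slot with 1
  7: stage result 4
Execution walk:
  merge_totals([6, -2, 12, 10, 1]) -> 4  [called from probe_limits, line 27]
  resolve_slot([6, -2, 12, 10, 1], 10) -> 4  [called from probe_limits, line 28]
  probe_limits([6, -2, 12, 10, 1], 10) -> 1  [called from main, line 36]
Log line origins:
  1 — main, line 35
  2 — probe_limits, line 26
  3 — merge_totals, line 2
  4 — merge_totals, line 7
  5 — resolve_slot, line 11
  6 — resolve_slot, line 16
  7 — main, line 37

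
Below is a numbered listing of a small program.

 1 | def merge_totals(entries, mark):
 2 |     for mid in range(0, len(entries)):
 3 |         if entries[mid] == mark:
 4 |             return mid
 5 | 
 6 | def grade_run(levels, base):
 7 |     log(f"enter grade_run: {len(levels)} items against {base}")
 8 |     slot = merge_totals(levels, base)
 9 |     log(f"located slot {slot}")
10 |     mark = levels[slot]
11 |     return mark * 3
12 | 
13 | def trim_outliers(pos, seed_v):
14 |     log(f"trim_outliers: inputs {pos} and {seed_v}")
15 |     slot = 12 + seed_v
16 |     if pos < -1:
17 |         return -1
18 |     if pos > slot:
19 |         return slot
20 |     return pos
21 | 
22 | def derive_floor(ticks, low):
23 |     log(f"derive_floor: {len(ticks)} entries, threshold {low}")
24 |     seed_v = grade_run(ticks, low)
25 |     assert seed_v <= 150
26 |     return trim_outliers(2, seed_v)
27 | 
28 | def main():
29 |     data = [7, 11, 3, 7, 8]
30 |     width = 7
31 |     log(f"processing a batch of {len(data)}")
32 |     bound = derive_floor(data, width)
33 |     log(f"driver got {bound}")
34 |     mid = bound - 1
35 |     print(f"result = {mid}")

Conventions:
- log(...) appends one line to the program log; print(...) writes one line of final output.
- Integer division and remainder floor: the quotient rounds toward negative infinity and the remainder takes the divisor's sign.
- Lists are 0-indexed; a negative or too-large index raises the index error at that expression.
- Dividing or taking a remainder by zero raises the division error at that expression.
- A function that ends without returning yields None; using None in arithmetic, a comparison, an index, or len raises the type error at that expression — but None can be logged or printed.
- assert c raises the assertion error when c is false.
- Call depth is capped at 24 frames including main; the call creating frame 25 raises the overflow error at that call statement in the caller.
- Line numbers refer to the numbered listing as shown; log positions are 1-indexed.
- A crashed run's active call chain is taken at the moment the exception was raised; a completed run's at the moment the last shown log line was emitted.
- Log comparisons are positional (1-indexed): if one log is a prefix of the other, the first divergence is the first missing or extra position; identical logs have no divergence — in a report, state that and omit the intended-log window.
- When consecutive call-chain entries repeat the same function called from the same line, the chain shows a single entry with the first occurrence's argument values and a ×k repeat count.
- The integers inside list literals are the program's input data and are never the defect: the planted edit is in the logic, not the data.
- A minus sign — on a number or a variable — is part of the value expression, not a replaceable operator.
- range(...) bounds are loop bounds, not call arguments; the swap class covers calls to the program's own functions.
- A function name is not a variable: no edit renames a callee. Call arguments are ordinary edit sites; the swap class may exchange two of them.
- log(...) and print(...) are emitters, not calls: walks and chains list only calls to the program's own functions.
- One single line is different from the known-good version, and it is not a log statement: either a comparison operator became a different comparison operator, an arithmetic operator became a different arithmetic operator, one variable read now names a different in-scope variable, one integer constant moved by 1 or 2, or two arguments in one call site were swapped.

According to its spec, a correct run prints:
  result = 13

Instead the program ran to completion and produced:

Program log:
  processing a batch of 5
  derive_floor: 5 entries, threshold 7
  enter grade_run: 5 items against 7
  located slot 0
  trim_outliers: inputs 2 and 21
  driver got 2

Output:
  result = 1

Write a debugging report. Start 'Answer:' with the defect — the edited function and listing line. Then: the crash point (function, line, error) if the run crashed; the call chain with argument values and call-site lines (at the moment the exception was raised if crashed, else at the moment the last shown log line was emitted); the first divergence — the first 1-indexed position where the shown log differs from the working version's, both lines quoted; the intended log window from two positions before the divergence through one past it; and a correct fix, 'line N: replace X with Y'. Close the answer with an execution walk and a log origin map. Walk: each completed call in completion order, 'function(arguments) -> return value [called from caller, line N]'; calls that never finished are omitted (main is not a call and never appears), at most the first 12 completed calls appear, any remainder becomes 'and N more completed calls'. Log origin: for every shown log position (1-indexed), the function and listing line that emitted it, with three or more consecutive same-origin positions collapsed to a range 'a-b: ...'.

Answer: the defect is in derive_floor at line 26.
The tell: The earliest visible damage is log position 5 — 'trim_outliers: inputs 2 and 21' rather than the intended 'trim_outliers: inputs 21 and 2'.
Call chain: main.
First divergence: at position 5 the run shows 'trim_outliers: inputs 2 and 21' where the working version logs 'trim_outliers: inputs 21 and 2'.
Intended log window:
  3: enter grade_run: 5 items against 7
  4: located slot 0
  5: trim_outliers: inputs 21 and 2
  6: driver got 14
Execution walk:
  merge_totals([7, 11, 3, 7, 8], 7) -> 0  [called from grade_run, line 8]
  grade_run([7, 11, 3, 7, 8], 7) -> 21  [called from derive_floor, line 24]
  trim_outliers(2, 21) -> 2  [called from derive_floor, line 26]
  derive_floor([7, 11, 3, 7, 8], 7) -> 2  [called from main, line 32]
Origin of each log line:
  1 — main, line 31
  2 — derive_floor, line 23
  3 — grade_run, line 7
  4 — grade_run, line 9
  5 — trim_outliers, line 14
  6 — main, line 33
A correct fix: line 26: replace `trim_outliers(2, seed_v)` with `trim_outliers(seed_v, 2)`.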